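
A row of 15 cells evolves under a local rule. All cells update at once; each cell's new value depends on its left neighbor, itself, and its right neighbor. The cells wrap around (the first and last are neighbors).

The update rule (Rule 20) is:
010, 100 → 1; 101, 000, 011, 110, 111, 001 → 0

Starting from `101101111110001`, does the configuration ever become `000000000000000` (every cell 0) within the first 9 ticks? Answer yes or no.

000000000001000
000000000001100
000000000000010
000000000000011
100000000000000
110000000000000
001000000000000
001100000000000
000010000000000
tick 9 is 000010000000000, still not uniform 0

no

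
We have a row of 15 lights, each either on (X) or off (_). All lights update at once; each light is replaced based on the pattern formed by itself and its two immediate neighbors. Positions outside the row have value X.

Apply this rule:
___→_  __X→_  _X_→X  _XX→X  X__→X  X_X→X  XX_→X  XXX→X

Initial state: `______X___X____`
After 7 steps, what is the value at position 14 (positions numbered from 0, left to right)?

X_____XX__XX___
XX____XXX_XXX__
XXX___XXXXXXXX_
XXXX__XXXXXXXXX
XXXXX_XXXXXXXXX
XXXXXXXXXXXXXXX
XXXXXXXXXXXXXXX
position 14 holds X

X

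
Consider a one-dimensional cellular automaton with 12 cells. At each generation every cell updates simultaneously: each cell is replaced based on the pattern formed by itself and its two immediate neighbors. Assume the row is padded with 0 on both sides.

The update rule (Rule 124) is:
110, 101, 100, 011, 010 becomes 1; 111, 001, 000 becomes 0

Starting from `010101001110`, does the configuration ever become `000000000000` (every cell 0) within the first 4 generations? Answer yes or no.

011111101011
010000111111
011000100001
011100110001
generation 4 is 011100110001, still not uniform 0

no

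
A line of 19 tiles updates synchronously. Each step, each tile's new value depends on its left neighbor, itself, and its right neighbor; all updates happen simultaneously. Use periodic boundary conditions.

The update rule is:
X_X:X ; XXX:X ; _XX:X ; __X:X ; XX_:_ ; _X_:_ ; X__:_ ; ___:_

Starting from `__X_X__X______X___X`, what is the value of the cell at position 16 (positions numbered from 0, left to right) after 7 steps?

X

_X_X__X______X___X_
X_X__X______X___X__
_X__X______X___X__X
X__X______X___X__X_
__X______X___X__X_X
_X______X___X__X_X_
X______X___X__X_X__
position 16 holds X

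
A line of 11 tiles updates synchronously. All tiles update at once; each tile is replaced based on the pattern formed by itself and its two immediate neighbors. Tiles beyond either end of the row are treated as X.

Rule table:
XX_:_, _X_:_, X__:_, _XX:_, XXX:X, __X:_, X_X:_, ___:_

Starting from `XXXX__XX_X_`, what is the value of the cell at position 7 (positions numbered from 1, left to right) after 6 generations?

_

XXX________
XX_________
X__________
___________
___________  (fixed point — unchanged through generation 6)
position 7 holds _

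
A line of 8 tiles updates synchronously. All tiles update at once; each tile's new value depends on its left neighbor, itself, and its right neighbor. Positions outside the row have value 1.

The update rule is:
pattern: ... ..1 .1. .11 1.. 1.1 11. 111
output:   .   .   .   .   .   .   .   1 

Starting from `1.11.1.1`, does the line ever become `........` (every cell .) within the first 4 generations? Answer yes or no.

........
all cells are . at generation 1

yes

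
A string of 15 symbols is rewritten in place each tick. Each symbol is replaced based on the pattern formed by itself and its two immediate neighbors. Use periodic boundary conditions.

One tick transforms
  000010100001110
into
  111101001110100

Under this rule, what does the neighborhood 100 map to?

0

At position 7 the neighborhood is 100; the next row has 0 there.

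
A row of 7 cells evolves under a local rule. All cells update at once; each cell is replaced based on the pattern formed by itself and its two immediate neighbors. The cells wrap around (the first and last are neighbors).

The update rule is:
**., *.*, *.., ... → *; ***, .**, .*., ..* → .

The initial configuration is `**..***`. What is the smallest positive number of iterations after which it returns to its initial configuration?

14

.**....
..*****
*.....*
*****..
....**.
***..**
..**...
*..****
**.....
.*****.
.....**
****..*
...**..
**..***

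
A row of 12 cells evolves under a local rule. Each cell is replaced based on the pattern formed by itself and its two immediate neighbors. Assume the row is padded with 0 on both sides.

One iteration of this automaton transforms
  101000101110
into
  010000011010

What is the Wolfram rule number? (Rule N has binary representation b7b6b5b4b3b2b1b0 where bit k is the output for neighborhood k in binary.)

position 9: 111 → 0  (bit 7 = 0)
position 10: 110 → 1  (bit 6 = 1)
position 1: 101 → 1  (bit 5 = 1)
position 3: 100 → 0  (bit 4 = 0)
position 8: 011 → 1  (bit 3 = 1)
position 0: 010 → 0  (bit 2 = 0)
position 5: 001 → 0  (bit 1 = 0)
position 4: 000 → 0  (bit 0 = 0)
bits b7..b0 = 01101000 = 104

104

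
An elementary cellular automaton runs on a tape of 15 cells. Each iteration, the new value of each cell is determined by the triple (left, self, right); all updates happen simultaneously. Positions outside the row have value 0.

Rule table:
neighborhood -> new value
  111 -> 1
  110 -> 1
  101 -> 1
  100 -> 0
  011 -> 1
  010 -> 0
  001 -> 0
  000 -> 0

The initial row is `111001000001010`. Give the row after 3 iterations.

111000000000000

111000000000100
111000000000000
111000000000000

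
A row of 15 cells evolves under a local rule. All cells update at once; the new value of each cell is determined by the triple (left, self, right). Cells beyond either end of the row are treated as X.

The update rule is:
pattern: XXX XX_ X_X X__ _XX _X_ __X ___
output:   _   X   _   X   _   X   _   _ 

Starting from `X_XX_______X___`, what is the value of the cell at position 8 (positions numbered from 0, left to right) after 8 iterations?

_

X__XX______XX__
XX__XX______XX_
_XX__XX______X_
__XX__XX_____X_
X__XX__XX____X_
XX__XX__XX___X_
_XX__XX__XX__X_
__XX__XX__XX_X_
position 8 holds _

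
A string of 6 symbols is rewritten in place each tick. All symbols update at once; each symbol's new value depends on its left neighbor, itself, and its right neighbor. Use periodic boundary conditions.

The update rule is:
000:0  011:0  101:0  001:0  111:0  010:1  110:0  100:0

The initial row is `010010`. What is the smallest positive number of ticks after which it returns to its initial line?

1

010010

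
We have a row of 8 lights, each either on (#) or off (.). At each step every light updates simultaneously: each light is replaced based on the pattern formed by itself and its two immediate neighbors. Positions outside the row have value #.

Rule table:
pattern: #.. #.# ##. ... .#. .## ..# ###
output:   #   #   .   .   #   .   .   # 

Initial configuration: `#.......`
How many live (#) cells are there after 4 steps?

4

.#......
###.....
##.#....
#.###...
count of #: 4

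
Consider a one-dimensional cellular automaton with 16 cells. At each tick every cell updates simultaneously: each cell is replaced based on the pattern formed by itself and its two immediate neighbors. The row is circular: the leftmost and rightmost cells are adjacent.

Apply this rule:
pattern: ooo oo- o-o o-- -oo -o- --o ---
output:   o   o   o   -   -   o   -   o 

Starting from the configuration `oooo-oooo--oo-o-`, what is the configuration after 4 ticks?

-oooo-ooo---oooo
o-oooo-oo-o--ooo
oo-oooo-ooo---oo
ooo-oooo-oo-o--o

ooo-oooo-oo-o--o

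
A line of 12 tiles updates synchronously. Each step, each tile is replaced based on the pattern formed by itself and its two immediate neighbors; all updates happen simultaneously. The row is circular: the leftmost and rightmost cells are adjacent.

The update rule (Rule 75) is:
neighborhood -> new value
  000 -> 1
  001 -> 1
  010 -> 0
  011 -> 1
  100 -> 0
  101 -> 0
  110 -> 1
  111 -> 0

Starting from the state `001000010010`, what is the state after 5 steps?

110011100100
110110101001
010110000011
000110111111
011110100001

011110100001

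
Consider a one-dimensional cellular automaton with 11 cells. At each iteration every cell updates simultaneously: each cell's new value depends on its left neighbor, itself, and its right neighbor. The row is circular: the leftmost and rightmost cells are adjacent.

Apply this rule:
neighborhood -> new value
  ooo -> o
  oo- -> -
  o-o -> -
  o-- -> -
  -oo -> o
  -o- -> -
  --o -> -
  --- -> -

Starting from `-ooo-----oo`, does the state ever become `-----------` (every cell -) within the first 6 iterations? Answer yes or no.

-oo------o-
-o---------
-----------
all cells are - at iteration 3

yes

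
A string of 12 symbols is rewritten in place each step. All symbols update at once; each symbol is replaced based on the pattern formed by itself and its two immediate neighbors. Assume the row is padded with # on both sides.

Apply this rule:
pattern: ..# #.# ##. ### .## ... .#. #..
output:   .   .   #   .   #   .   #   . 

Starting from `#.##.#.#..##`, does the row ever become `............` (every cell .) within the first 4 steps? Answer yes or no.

no

#.##.#.#..#.
#.##.#.#..#.  (fixed point — unchanged through step 4)
step 4 is #.##.#.#..#., still not uniform .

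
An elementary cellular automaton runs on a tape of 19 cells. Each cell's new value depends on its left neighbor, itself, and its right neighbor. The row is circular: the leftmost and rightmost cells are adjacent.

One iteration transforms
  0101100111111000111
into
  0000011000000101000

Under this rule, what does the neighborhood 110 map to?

0

At position 4 the neighborhood is 110; the next row has 0 there.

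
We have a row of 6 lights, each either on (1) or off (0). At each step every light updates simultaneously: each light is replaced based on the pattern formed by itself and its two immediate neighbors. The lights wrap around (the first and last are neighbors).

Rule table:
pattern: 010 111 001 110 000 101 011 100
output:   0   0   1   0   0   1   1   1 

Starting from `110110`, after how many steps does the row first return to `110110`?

3

101101
011011
110110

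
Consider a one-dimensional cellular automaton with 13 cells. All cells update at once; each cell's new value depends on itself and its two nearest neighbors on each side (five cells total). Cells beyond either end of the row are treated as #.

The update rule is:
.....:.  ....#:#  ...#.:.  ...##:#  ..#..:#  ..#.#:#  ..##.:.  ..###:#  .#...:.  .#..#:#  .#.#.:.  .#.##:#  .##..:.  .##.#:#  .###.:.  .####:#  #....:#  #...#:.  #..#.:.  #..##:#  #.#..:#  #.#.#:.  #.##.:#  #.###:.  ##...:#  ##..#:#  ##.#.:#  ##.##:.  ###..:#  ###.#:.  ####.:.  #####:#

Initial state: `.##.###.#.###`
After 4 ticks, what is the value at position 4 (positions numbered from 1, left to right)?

tick 1: .##....#.#.##
tick 2: .#.###.#..#.#
tick 3: #.#...###.##.
tick 4: .##..##...##.
position 4 holds .

.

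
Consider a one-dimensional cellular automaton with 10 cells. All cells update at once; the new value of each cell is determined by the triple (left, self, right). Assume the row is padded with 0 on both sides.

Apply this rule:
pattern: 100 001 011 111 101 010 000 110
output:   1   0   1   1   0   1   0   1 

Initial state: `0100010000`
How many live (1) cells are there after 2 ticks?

tick 1: 0110011000
tick 2: 0111011100
count of 1: 6

6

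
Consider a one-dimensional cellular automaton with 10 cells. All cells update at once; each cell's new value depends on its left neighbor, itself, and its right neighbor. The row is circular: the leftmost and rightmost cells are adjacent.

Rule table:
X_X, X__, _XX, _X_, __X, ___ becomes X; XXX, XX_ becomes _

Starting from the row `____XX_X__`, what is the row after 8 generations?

________XX

generation 1: XXXXX_XXXX
generation 2: _____XX___
generation 3: XXXXXX_XXX
generation 4: ______XX__
generation 5: XXXXXXX_XX
generation 6: _______XX_
generation 7: XXXXXXXX_X
generation 8: ________XX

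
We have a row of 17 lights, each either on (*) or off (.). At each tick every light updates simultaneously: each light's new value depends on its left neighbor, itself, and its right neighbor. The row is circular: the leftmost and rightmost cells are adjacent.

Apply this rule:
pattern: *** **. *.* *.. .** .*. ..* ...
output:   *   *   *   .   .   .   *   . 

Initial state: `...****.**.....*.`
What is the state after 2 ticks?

.*.*.****....*...

..*.****.*....*..
.*.*.****....*...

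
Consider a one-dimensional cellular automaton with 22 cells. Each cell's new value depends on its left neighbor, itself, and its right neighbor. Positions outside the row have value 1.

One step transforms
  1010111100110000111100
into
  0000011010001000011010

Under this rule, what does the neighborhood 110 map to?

0

At position 0 the neighborhood is 110; the next row has 0 there.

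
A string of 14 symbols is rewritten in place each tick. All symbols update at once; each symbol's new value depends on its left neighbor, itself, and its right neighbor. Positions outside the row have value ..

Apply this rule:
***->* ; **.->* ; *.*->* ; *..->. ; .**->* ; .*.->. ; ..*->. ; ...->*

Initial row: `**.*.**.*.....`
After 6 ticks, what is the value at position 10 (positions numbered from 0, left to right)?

*

***.****..****
********..****
********..****  (fixed point — unchanged through tick 6)
position 10 holds *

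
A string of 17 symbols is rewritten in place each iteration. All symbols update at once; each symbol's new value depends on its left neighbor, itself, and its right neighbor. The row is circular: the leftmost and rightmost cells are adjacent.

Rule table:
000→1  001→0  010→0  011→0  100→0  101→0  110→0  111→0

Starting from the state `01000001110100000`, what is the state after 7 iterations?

00011100000001111
01000001111100000
00011100000001111  (repeats iteration 1; period 2)
iteration 7: 00011100000001111

00011100000001111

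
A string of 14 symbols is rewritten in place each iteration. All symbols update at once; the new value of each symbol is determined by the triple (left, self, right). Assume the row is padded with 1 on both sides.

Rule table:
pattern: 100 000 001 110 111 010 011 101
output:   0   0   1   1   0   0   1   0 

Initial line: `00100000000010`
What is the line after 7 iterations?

00000100111000

01000000000100
00000000001001
00000000010011
00000000100110
00000001001110
00000010011010
00000100111000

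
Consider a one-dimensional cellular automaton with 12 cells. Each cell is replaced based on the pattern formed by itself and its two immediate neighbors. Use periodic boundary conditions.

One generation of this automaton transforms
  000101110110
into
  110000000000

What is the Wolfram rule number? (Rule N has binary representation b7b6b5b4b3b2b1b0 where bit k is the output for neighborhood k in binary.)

1

position 6: 111 → 0  (bit 7 = 0)
position 7: 110 → 0  (bit 6 = 0)
position 4: 101 → 0  (bit 5 = 0)
position 11: 100 → 0  (bit 4 = 0)
position 5: 011 → 0  (bit 3 = 0)
position 3: 010 → 0  (bit 2 = 0)
position 2: 001 → 0  (bit 1 = 0)
position 0: 000 → 1  (bit 0 = 1)
bits b7..b0 = 00000001 = 1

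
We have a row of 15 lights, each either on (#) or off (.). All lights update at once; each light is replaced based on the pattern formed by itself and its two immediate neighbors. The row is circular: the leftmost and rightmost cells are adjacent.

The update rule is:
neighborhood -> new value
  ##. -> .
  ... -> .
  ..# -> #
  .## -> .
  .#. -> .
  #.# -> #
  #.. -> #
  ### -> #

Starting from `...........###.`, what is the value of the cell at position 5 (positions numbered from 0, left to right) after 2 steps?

.

step 1: ..........#.#.#
step 2: #........#.#.#.
position 5 holds .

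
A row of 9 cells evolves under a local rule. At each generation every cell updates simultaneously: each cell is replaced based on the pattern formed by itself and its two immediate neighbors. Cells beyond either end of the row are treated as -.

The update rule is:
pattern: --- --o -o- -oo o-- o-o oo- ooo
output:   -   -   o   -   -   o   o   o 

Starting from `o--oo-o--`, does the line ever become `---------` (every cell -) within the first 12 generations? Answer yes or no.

o---ooo--
o----oo--
o-----o--
o-----o--  (fixed point — unchanged through generation 12)
generation 12 is o-----o--, still not uniform -

no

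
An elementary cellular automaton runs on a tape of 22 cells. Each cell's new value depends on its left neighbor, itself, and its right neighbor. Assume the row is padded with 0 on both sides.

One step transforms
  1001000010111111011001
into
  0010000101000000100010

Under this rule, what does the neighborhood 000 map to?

0

At position 5 the neighborhood is 000; the next row has 0 there.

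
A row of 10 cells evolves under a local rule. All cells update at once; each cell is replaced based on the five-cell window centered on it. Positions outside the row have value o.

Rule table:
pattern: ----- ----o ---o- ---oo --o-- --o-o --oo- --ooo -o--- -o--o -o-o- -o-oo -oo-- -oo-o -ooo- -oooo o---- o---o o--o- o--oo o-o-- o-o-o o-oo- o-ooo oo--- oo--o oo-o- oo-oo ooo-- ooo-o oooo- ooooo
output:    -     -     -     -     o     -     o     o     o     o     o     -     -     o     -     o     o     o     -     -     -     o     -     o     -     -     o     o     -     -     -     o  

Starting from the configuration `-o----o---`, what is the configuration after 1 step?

o-oo--ooo-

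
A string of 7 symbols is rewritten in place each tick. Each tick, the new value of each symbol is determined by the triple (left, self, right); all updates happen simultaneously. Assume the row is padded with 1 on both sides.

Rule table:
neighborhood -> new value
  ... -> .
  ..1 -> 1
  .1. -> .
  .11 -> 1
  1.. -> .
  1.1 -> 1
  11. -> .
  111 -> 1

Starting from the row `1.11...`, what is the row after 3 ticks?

1...111

.11...1
11...11
1...111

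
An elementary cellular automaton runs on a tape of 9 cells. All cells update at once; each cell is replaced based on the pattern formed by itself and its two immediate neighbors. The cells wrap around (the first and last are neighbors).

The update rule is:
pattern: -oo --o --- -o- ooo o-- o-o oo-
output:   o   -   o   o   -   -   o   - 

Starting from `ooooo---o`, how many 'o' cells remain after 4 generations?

3

generation 1: ------o-o
generation 2: -oooo-ooo
generation 3: oo---oo--
generation 4: o--o-o---
count of o: 3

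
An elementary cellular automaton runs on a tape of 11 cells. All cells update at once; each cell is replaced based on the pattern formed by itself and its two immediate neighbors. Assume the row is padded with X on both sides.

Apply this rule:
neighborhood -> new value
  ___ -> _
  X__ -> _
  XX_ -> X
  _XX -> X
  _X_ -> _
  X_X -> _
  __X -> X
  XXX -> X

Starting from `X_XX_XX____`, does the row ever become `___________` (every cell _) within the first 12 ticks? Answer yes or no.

tick 1: X_XX_XX___X
tick 2: X_XX_XX__XX
tick 3: X_XX_XX_XXX
tick 4: X_XX_XX_XXX  (fixed point — unchanged through tick 12)
tick 12 is X_XX_XX_XXX, still not uniform _

no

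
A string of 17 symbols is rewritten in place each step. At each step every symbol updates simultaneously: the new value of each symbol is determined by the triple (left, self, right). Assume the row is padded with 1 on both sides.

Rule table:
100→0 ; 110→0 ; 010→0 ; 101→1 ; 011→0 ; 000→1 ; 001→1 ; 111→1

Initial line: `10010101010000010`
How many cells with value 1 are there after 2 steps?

step 1: 00101010100111101
step 2: 01010101001011010
count of 1: 8

8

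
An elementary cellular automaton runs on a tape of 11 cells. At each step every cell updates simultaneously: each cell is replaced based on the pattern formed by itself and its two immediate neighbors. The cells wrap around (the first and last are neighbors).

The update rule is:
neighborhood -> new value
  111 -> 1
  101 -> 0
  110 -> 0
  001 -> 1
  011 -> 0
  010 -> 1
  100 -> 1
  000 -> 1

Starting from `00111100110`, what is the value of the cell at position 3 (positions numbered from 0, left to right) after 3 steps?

step 1: 11011011001
step 2: 10000000110
step 3: 11111111000
position 3 holds 1

1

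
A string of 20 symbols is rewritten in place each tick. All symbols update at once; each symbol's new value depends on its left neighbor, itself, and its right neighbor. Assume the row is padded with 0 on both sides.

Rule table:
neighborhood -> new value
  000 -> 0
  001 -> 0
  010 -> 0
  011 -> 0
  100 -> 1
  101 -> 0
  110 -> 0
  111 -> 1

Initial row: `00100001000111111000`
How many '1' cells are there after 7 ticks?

tick 1: 00010000100011110100
tick 2: 00001000010001100010
tick 3: 00000100001000010001
tick 4: 00000010000100001000
tick 5: 00000001000010000100
tick 6: 00000000100001000010
tick 7: 00000000010000100001
count of 1: 3

3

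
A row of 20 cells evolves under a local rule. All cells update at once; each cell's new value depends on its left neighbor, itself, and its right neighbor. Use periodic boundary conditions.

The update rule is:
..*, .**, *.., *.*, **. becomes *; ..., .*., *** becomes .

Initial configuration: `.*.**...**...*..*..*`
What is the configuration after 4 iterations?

.....***.....**...**

*.****.****.*.**.**.
.**..***..**.*******
******.*******.....*
.....***.....**...**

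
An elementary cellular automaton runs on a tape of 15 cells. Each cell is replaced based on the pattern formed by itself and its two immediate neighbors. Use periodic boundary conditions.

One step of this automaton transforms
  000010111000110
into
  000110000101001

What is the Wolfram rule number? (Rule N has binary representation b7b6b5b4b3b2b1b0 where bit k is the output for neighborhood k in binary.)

22

position 7: 111 → 0  (bit 7 = 0)
position 8: 110 → 0  (bit 6 = 0)
position 5: 101 → 0  (bit 5 = 0)
position 9: 100 → 1  (bit 4 = 1)
position 6: 011 → 0  (bit 3 = 0)
position 4: 010 → 1  (bit 2 = 1)
position 3: 001 → 1  (bit 1 = 1)
position 0: 000 → 0  (bit 0 = 0)
bits b7..b0 = 00010110 = 22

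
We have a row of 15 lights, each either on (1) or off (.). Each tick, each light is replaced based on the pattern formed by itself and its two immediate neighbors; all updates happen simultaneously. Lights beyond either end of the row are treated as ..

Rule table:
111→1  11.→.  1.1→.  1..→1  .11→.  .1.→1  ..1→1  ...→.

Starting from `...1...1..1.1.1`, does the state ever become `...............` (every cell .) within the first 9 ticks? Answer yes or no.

no

..111.11111.1.1
.1.1...111..1.1
11.11.1.1.111.1
......1.1..1..1
.....11.1111111
....1....11111.
...111..1.111.1
..1.1.111..1..1
.11.1..1.111111
tick 9 is .11.1..1.111111, still not uniform .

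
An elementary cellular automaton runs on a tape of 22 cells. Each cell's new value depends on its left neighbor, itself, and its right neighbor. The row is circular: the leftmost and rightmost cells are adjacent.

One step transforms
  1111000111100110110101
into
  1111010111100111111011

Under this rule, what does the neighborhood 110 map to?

1

At position 3 the neighborhood is 110; the next row has 1 there.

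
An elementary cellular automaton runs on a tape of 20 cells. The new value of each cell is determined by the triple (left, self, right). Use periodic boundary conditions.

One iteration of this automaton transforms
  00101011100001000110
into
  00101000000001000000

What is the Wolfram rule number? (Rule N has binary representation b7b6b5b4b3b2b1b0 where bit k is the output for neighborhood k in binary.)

4

position 7: 111 → 0  (bit 7 = 0)
position 8: 110 → 0  (bit 6 = 0)
position 3: 101 → 0  (bit 5 = 0)
position 9: 100 → 0  (bit 4 = 0)
position 6: 011 → 0  (bit 3 = 0)
position 2: 010 → 1  (bit 2 = 1)
position 1: 001 → 0  (bit 1 = 0)
position 0: 000 → 0  (bit 0 = 0)
bits b7..b0 = 00000100 = 4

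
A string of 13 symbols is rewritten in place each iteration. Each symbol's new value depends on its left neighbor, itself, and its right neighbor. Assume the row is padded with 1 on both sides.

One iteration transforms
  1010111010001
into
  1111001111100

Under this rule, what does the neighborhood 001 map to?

At position 11 the neighborhood is 001; the next row has 0 there.

0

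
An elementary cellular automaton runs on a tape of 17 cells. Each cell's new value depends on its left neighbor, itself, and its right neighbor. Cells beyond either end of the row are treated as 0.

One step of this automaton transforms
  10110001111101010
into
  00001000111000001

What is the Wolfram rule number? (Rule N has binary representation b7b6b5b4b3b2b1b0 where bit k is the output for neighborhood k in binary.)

144

position 8: 111 → 1  (bit 7 = 1)
position 3: 110 → 0  (bit 6 = 0)
position 1: 101 → 0  (bit 5 = 0)
position 4: 100 → 1  (bit 4 = 1)
position 2: 011 → 0  (bit 3 = 0)
position 0: 010 → 0  (bit 2 = 0)
position 6: 001 → 0  (bit 1 = 0)
position 5: 000 → 0  (bit 0 = 0)
bits b7..b0 = 10010000 = 144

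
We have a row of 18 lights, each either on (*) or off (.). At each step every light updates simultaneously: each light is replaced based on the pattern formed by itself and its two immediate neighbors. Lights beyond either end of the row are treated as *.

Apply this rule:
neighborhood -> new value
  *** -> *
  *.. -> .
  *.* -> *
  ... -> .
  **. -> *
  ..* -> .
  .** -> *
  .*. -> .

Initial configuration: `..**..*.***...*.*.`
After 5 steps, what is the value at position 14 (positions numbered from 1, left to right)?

..**...****....*.*
..**...****.....**
..**...****.....**  (fixed point — unchanged through step 5)
position 14 holds .

.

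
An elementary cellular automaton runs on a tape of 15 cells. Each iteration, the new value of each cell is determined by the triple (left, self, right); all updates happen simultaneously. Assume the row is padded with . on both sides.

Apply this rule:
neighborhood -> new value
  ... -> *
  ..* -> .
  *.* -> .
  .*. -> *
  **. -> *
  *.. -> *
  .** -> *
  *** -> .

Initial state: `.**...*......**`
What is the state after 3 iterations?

.****.******.**
.*..*.*....*.**
.**.*.****.*.**

.**.*.****.*.**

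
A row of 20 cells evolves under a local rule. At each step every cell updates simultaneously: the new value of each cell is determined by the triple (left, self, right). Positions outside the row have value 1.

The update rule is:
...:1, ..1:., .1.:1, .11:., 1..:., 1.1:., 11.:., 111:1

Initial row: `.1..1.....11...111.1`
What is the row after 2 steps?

.1..1.111....1..1...
.1..1..1..11.1..1.1.

.1..1..1..11.1..1.1.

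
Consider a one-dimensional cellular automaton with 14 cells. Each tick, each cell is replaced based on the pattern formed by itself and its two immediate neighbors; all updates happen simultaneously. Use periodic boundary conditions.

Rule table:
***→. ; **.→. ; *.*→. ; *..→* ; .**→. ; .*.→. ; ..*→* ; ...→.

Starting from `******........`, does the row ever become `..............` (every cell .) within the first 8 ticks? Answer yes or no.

tick 1: ......*......*
tick 2: *....*.*....*.
tick 3: .*..*...*..*..
tick 4: *.**.*.*.**.*.
tick 5: ..............
all cells are . at tick 5

yes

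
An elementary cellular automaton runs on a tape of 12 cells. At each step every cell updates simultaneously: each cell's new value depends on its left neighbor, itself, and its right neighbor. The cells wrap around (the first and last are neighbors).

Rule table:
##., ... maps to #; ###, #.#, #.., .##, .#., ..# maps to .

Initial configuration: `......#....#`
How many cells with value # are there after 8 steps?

7

.####...##..
....#.#..#.#
.##.........
..#.########
...........#
.#########..
.........#.#
.#######....
count of #: 7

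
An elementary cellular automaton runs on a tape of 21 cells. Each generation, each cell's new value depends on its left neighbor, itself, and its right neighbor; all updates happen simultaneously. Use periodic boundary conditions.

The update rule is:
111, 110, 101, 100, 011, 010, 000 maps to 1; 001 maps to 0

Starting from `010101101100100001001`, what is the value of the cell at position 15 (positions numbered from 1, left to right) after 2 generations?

generation 1: 111111111110111101101
generation 2: 111111111111111111111
position 15 holds 1

1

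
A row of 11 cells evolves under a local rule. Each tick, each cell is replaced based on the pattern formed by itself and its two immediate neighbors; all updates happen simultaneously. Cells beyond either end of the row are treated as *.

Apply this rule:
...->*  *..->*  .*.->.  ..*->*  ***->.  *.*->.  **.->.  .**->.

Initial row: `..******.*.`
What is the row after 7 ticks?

**.........
..*********
**.........  (repeats tick 1; period 2)
tick 7: **.........

**.........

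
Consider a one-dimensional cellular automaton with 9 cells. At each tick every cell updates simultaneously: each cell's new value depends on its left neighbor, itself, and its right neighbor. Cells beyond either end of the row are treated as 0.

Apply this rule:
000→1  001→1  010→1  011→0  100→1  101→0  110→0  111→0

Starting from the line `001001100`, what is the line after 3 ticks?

tick 1: 111110011
tick 2: 000001100
tick 3: 111110011

111110011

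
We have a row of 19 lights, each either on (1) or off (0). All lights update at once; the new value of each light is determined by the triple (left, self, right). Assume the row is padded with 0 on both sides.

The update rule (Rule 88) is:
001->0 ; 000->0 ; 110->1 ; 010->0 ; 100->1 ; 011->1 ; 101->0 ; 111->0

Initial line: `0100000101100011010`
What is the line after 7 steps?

0000000010000111000

step 1: 0010000001110011001
step 2: 0001000001011011100
step 3: 0000100000011010110
step 4: 0000010000011000111
step 5: 0000001000011100101
step 6: 0000000100010110000
step 7: 0000000010000111000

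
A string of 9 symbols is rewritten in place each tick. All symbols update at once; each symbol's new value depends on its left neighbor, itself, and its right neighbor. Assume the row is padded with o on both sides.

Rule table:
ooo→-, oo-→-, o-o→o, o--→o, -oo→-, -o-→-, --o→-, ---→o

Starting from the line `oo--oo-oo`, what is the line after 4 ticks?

--o---o--
o--oo--o-
-o---o--o
o-oo--o--

o-oo--o--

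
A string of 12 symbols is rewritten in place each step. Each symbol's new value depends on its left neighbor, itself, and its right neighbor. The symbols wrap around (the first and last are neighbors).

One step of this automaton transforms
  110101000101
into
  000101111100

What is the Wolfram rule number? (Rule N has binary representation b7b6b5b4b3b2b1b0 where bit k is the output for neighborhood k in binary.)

23

position 0: 111 → 0  (bit 7 = 0)
position 1: 110 → 0  (bit 6 = 0)
position 2: 101 → 0  (bit 5 = 0)
position 6: 100 → 1  (bit 4 = 1)
position 11: 011 → 0  (bit 3 = 0)
position 3: 010 → 1  (bit 2 = 1)
position 8: 001 → 1  (bit 1 = 1)
position 7: 000 → 1  (bit 0 = 1)
bits b7..b0 = 00010111 = 23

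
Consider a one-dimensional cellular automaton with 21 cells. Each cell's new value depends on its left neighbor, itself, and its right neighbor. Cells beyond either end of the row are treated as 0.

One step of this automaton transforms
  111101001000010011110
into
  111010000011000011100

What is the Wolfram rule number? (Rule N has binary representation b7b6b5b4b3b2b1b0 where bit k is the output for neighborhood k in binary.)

position 1: 111 → 1  (bit 7 = 1)
position 3: 110 → 0  (bit 6 = 0)
position 4: 101 → 1  (bit 5 = 1)
position 6: 100 → 0  (bit 4 = 0)
position 0: 011 → 1  (bit 3 = 1)
position 5: 010 → 0  (bit 2 = 0)
position 7: 001 → 0  (bit 1 = 0)
position 10: 000 → 1  (bit 0 = 1)
bits b7..b0 = 10101001 = 169

169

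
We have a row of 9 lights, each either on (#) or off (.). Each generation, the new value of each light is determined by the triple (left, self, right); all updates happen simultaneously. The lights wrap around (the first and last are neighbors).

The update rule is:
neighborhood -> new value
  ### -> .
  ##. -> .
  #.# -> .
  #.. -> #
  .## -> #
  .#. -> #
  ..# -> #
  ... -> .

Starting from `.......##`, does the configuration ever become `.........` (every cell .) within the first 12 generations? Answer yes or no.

#.....##.
##...##..
#.#.##.##
..#.#..#.
.##.#####
.#..#....
######...
#.....#.#
.#...##.#
.##.##..#
.#..#.###
.####.#..
generation 12 is .####.#.., still not uniform .

no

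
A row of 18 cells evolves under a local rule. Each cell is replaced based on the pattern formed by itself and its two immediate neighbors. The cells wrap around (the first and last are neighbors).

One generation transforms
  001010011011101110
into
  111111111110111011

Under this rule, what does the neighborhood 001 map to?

At position 1 the neighborhood is 001; the next row has 1 there.

1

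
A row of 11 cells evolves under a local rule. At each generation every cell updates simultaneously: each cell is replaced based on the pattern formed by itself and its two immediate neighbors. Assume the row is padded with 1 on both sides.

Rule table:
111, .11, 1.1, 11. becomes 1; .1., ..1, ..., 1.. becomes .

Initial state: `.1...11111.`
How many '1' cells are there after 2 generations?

generation 1: 1....111111
generation 2: 1....111111
count of 1: 7

7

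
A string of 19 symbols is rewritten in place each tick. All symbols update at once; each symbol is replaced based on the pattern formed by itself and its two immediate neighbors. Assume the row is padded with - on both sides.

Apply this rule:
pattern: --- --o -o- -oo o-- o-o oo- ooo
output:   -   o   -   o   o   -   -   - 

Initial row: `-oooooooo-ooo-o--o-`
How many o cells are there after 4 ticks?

7

oo--------o----oo-o
o-o------o-o--oo---
---o----o---ooo-o--
--o-o--o-o-oo----o-
count of o: 7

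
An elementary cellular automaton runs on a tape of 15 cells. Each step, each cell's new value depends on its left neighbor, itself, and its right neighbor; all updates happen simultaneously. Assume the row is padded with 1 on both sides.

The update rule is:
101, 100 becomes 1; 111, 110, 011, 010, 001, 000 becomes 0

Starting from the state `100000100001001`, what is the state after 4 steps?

step 1: 010000010000100
step 2: 101000001000010
step 3: 010100000100001
step 4: 101010000010000

101010000010000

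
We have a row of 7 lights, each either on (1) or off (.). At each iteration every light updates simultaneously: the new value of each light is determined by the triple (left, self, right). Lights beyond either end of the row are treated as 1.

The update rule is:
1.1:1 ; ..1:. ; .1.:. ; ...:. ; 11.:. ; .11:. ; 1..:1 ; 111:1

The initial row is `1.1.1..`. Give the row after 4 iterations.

1.1.1.1

.1.1.1.
1.1.1.1
.1.1.1.  (repeats iteration 1; period 2)
iteration 4: 1.1.1.1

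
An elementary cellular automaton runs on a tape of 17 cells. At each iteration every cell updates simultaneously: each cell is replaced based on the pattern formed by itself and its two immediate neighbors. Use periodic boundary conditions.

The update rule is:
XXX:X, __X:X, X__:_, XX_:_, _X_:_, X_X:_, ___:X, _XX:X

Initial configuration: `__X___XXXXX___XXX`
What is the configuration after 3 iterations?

iteration 1: _X__XXXXXX__XXXX_
iteration 2: X__XXXXXX__XXXX__
iteration 3: __XXXXXX__XXXX__X

__XXXXXX__XXXX__X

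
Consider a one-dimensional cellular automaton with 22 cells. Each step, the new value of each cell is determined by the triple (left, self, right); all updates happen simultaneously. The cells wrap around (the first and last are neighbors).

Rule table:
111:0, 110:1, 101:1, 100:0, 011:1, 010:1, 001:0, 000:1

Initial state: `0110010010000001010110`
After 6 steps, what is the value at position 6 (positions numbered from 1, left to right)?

1

0110010010111101111110
0110010011100111000010
0110010010100101011010
0110010011100111111110
0110010010100100000010
0110010011100101111010
position 6 holds 1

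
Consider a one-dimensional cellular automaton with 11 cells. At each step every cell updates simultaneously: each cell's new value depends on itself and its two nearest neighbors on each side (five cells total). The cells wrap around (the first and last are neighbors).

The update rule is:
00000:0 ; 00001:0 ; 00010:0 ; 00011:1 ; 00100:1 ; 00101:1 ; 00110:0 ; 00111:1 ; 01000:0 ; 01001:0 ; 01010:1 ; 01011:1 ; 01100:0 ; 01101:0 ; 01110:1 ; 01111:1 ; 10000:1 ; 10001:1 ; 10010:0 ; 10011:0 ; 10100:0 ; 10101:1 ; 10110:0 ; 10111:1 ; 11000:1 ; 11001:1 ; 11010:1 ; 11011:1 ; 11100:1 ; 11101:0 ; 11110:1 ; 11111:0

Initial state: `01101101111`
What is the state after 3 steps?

10010011110
00010011101
01010011010

01010011010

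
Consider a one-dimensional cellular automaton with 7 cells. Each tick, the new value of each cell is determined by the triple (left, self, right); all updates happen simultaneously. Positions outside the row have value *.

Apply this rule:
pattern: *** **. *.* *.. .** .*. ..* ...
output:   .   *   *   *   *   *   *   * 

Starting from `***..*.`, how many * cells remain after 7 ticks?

..*****
***....
..*****  (repeats tick 1; period 2)
tick 7: ..*****
count of *: 5

5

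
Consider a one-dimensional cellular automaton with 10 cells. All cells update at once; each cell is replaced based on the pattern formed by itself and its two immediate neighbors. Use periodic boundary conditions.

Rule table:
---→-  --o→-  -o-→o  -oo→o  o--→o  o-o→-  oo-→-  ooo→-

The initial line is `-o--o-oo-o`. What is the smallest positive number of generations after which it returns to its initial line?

2

-oo-o-o--o
-o--o-oo-o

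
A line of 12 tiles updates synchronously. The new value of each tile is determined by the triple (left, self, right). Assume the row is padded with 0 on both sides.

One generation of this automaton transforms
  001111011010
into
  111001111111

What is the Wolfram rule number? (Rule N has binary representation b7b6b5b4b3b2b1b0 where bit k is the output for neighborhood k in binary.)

position 3: 111 → 0  (bit 7 = 0)
position 5: 110 → 1  (bit 6 = 1)
position 6: 101 → 1  (bit 5 = 1)
position 11: 100 → 1  (bit 4 = 1)
position 2: 011 → 1  (bit 3 = 1)
position 10: 010 → 1  (bit 2 = 1)
position 1: 001 → 1  (bit 1 = 1)
position 0: 000 → 1  (bit 0 = 1)
bits b7..b0 = 01111111 = 127

127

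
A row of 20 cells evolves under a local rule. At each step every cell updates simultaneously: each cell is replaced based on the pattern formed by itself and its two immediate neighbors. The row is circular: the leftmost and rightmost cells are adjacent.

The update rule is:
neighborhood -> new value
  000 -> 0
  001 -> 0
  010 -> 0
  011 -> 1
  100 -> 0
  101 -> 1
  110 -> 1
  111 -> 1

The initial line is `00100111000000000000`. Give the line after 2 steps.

step 1: 00000111000000000000
step 2: 00000111000000000000

00000111000000000000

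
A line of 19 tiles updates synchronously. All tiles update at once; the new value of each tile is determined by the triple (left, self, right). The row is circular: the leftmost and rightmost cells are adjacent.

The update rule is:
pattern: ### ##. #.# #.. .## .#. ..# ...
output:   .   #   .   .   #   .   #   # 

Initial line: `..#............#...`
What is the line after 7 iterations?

##..###########..##
.#.##.........#.##.
#..##.########..##.
..###.#......#.###.
###.#...#####..#.#.
#.#...###...#.#....
....###.#.##....###

....###.#.##....###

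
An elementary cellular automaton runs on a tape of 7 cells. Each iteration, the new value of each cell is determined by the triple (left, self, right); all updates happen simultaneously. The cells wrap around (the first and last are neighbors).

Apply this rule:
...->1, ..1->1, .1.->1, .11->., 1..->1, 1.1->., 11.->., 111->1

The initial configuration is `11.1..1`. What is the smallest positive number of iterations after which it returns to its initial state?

iteration 1: 1..111.
iteration 2: 111.1..
iteration 3: .1..111
iteration 4: .111.1.
iteration 5: 1.1..11
iteration 6: ..111.1
iteration 7: 11.1..1

7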